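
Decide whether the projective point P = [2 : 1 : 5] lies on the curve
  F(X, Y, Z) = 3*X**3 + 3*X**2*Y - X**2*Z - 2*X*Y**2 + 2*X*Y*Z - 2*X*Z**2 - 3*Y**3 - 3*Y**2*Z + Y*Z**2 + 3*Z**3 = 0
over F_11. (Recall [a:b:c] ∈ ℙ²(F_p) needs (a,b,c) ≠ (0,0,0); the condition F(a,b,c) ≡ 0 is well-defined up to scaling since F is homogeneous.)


F(2,1,5) ≡ 6 (mod 11); P is NOT on the curve.

Evaluate F(2, 1, 5) term-by-term (mod 11).
  3*X**3 ↦ 3·8·1·1 = 24
  3*X**2*Y ↦ 3·4·1·1 = 12
  -X**2*Z ↦ -1·4·1·5 = -20
  -2*X*Y**2 ↦ -2·2·1·1 = -4
  2*X*Y*Z ↦ 2·2·1·5 = 20
  -2*X*Z**2 ↦ -2·2·1·25 = -100
  -3*Y**3 ↦ -3·1·1·1 = -3
  -3*Y**2*Z ↦ -3·1·1·5 = -15
  Y*Z**2 ↦ 1·1·1·25 = 25
  3*Z**3 ↦ 3·1·1·125 = 375
Sum: F(2, 1, 5) = (24) + (12) + (-20) + (-4) + (20) + (-100) + (-3) + (-15) + (25) + (375) = 314.
Reducing mod 11: 314 ≡ 6 (mod 11).
Since F(a, b, c) ≡ 6 ≠ 0 (mod 11), P does NOT lie on the curve.


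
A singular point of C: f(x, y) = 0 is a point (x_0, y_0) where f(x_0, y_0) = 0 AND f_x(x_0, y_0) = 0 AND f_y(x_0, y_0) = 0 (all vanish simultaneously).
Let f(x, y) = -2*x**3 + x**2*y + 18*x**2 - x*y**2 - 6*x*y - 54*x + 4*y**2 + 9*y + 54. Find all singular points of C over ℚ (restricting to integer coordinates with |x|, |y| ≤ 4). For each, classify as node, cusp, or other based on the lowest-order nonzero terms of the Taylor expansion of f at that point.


Singular points: {(3, 0)}; classification: cusp.

Compute partial derivatives:
  f_x = -6*x**2 + 2*x*y + 36*x - y**2 - 6*y - 54.
  f_y = x**2 - 2*x*y - 6*x + 8*y + 9.
Scan x_0 ∈ {−4, ..., 4}. For each x_0, f_y(x_0, y) is a polynomial in y; find its integer roots y ∈ {−4, ..., 4}, then test f_x and f at those candidates.
  x = -4: f_y(-4, y) = 16*y + 49; no integer root y with |y| ≤ 4.
  x = -3: f_y(-3, y) = 14*y + 36; no integer root y with |y| ≤ 4.
  x = -2: f_y(-2, y) = 12*y + 25; no integer root y with |y| ≤ 4.
  x = -1: f_y(-1, y) = 10*y + 16; no integer root y with |y| ≤ 4.
  x = 0: f_y(0, y) = 8*y + 9; no integer root y with |y| ≤ 4.
  x = 1: f_y(1, y) = 6*y + 4; no integer root y with |y| ≤ 4.
  x = 2: f_y(2, y) = 4*y + 1; no integer root y with |y| ≤ 4.
  x = 3: f_y(3, y) = 2*y; vanishes at y ∈ {0}. (3, 0): f_x = 0, f = 0 — SINGULAR.
  x = 4: f_y(4, y) = 1; no integer root y with |y| ≤ 4.
Only singular point on the grid: (3, 0).
Classify: substitute x = 3 + u, y = 0 + v and expand: f = -2*u**3 + u**2*v - u*v**2 + v**2.
No constant or linear terms (consistent with a singular point). Quadratic part: v**2. Cubic part: -2*u**3 + u**2*v - u*v**2.
The quadratic part v**2 is a perfect square, so there is a single (double) tangent line v = 0, i.e. y = 0. Restricting the cubic part to that line (v = 0) leaves -2*u**3 ≠ 0, so f is not divisible by v and the branch is v² ≈ 2*u**3 to lowest order — this is a cusp.
Classification: cusp.


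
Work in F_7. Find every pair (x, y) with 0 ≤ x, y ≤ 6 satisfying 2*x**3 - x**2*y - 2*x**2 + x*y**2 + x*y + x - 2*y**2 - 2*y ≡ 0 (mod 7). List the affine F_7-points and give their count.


Affine F_7-points: {(0, 0), (0, 6), (1, 2), (1, 3), (2, 6)}; count = 5.

For each of the 49 pairs (x, y) ∈ F_7², evaluate f(x, y) mod 7. Record the zeros.
  x = 0: [0↦0, 1↦3, 2↦2, 3↦4, 4↦2, 5↦3, 6↦0]  zeros at y ∈ {0, 6}
  x = 1: [0↦1, 1↦5, 2↦0, 3↦0, 4↦5, 5↦1, 6↦2]  zeros at y ∈ {2, 3}
  x = 2: [0↦3, 1↦6, 2↦2, 3↦5, 4↦1, 5↦4, 6↦0]  zeros at y ∈ {6}
  x = 3: [0↦4, 1↦4, 2↦6, 3↦3, 4↦2, 5↦3, 6↦6]  zeros at y ∈ ∅
  x = 4: [0↦2, 1↦4, 2↦3, 3↦6, 4↦6, 5↦3, 6↦4]  zeros at y ∈ ∅
  x = 5: [0↦2, 1↦4, 2↦5, 3↦5, 4↦4, 5↦2, 6↦6]  zeros at y ∈ ∅
  x = 6: [0↦2, 1↦2, 2↦3, 3↦5, 4↦1, 5↦5, 6↦3]  zeros at y ∈ ∅
Collecting zeros: affine points = {(0, 0), (0, 6), (1, 2), (1, 3), (2, 6)}.
Total count |C(F_7)_aff| = 5.


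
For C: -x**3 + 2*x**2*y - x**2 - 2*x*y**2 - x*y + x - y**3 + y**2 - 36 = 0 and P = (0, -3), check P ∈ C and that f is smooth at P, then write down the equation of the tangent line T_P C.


Tangent line at P: -14*x - 33*y - 99 = 0.

Step 1: f(0, -3) = 0, so P lies on C.
Step 2: partial derivatives
  f_x(x, y) = -3*x**2 + 4*x*y - 2*x - 2*y**2 - y + 1, f_y(x, y) = 2*x**2 - 4*x*y - x - 3*y**2 + 2*y.
  f_x(P) = -14, f_y(P) = -33 (gradient nonzero, so P is smooth).
Step 3: tangent line at P: -14·(x − 0) + -33·(y − -3) = 0.
Expanding: -14*x - 33*y - 99 = 0.


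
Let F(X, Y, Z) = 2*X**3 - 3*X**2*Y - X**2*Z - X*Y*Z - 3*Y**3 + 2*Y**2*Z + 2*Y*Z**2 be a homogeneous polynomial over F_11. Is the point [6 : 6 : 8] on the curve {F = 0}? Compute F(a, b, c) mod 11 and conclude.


F(6,6,8) ≡ 3 (mod 11); P is NOT on the curve.

Evaluate F(6, 6, 8) term-by-term (mod 11).
  2*X**3 ↦ 2·216·1·1 = 432
  -3*X**2*Y ↦ -3·36·6·1 = -648
  -X**2*Z ↦ -1·36·1·8 = -288
  -X*Y*Z ↦ -1·6·6·8 = -288
  -3*Y**3 ↦ -3·1·216·1 = -648
  2*Y**2*Z ↦ 2·1·36·8 = 576
  2*Y*Z**2 ↦ 2·1·6·64 = 768
Sum: F(6, 6, 8) = (432) + (-648) + (-288) + (-288) + (-648) + (576) + (768) = -96.
Reducing mod 11: -96 ≡ 3 (mod 11).
Since F(a, b, c) ≡ 3 ≠ 0 (mod 11), P does NOT lie on the curve.


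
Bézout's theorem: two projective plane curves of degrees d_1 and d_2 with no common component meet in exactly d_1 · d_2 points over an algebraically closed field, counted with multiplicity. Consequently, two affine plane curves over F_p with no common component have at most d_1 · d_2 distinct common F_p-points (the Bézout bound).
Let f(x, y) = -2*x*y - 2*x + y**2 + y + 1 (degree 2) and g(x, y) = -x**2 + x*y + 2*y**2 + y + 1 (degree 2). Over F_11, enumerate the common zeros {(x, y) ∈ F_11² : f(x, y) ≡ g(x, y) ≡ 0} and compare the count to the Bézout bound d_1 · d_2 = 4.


Common zeros: {(3, 3)}; count = 1; Bézout bound = 4.

deg(f) = 2, deg(g) = 2, so Bézout bound = 4.
Scan x ∈ F_11. For each x, list the y ∈ F_11 with f(x, y) ≡ 0 and those with g(x, y) ≡ 0 (mod 11); the common zeros in that column are the intersection.
  x = 0: f ≡ 0 at y ∈ ∅; g ≡ 0 at y ∈ {2, 3}; common: ∅.
  x = 1: f ≡ 0 at y ∈ {4, 8}; g ≡ 0 at y ∈ {0, 10}; common: ∅.
  x = 2: f ≡ 0 at y ∈ ∅; g ≡ 0 at y ∈ {2}; common: ∅.
  x = 3: f ≡ 0 at y ∈ {2, 3}; g ≡ 0 at y ∈ {3, 6}; common: {3}.
  x = 4: f ≡ 0 at y ∈ {9}; g ≡ 0 at y ∈ ∅; common: ∅.
  x = 5: f ≡ 0 at y ∈ ∅; g ≡ 0 at y ∈ ∅; common: ∅.
  x = 6: f ≡ 0 at y ∈ {0}; g ≡ 0 at y ∈ ∅; common: ∅.
  x = 7: f ≡ 0 at y ∈ {6, 7}; g ≡ 0 at y ∈ ∅; common: ∅.
  x = 8: f ≡ 0 at y ∈ ∅; g ≡ 0 at y ∈ ∅; common: ∅.
  x = 9: f ≡ 0 at y ∈ {1, 5}; g ≡ 0 at y ∈ {7, 10}; common: ∅.
  x = 10: f ≡ 0 at y ∈ ∅; g ≡ 0 at y ∈ {0}; common: ∅.
Collecting: common zeros = {(3, 3)}, so the count is 1.
Comparison with the Bézout bound: 1 ≤ 4 = deg(f)·deg(g), as expected for curves with no common component (the affine F_11-count falls short of the bound because intersections may lie at infinity, over extension fields, or carry multiplicity).


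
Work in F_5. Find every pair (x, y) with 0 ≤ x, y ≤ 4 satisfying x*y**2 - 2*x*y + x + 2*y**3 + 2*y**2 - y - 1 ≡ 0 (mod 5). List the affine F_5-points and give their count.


Affine F_5-points: {(0, 4), (1, 0), (3, 3), (4, 2)}; count = 4.

For each of the 25 pairs (x, y) ∈ F_5², evaluate f(x, y) mod 5. Record the zeros.
  x = 0: [0↦4, 1↦2, 2↦1, 3↦3, 4↦0]  zeros at y ∈ {4}
  x = 1: [0↦0, 1↦2, 2↦2, 3↦2, 4↦4]  zeros at y ∈ {0}
  x = 2: [0↦1, 1↦2, 2↦3, 3↦1, 4↦3]  zeros at y ∈ ∅
  x = 3: [0↦2, 1↦2, 2↦4, 3↦0, 4↦2]  zeros at y ∈ {3}
  x = 4: [0↦3, 1↦2, 2↦0, 3↦4, 4↦1]  zeros at y ∈ {2}
Collecting zeros: affine points = {(0, 4), (1, 0), (3, 3), (4, 2)}.
Total count |C(F_5)_aff| = 4.


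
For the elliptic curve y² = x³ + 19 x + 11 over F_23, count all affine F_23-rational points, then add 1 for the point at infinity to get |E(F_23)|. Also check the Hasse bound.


Affine points = {(1, 10), (1, 13), (3, 7), (3, 16), (4, 6), (4, 17), (5, 1), (5, 22), (7, 2), (7, 21), (8, 10), (8, 13), (12, 9), (12, 14), (14, 10), (14, 13), (16, 8), (16, 15), (17, 7), (17, 16), (19, 3), (19, 20)}; affine count = 22; |E(F_23)| = 23.

Discriminant check: Δ ∝ 4a³ + 27b² = 4·19³ + 27·11² = 4·6859 + 27·121 ≡ 21 (mod 23). Nonzero ⇒ E is nonsingular.
For each x ∈ F_23, compute rhs = x³ + 19·x + 11 mod 23, then count y ∈ F_23 with y² ≡ rhs.
  x = 0: rhs = 11, matching y values: none (0 points).
  x = 1: rhs = 8, matching y values: 10, 13 (2 points).
  x = 2: rhs = 11, matching y values: none (0 points).
  x = 3: rhs = 3, matching y values: 7, 16 (2 points).
  x = 4: rhs = 13, matching y values: 6, 17 (2 points).
  x = 5: rhs = 1, matching y values: 1, 22 (2 points).
  x = 6: rhs = 19, matching y values: none (0 points).
  x = 7: rhs = 4, matching y values: 2, 21 (2 points).
  x = 8: rhs = 8, matching y values: 10, 13 (2 points).
  x = 9: rhs = 14, matching y values: none (0 points).
  x = 10: rhs = 5, matching y values: none (0 points).
  x = 11: rhs = 10, matching y values: none (0 points).
  x = 12: rhs = 12, matching y values: 9, 14 (2 points).
  x = 13: rhs = 17, matching y values: none (0 points).
  x = 14: rhs = 8, matching y values: 10, 13 (2 points).
  x = 15: rhs = 14, matching y values: none (0 points).
  x = 16: rhs = 18, matching y values: 8, 15 (2 points).
  x = 17: rhs = 3, matching y values: 7, 16 (2 points).
  x = 18: rhs = 21, matching y values: none (0 points).
  x = 19: rhs = 9, matching y values: 3, 20 (2 points).
  x = 20: rhs = 19, matching y values: none (0 points).
  x = 21: rhs = 11, matching y values: none (0 points).
  x = 22: rhs = 14, matching y values: none (0 points).
Total affine count: 22.
Full point count |E(F_23)| = 22 + 1 = 23.
Hasse bound: |23 − (23+1)| = |-1| = 1 ≤ 2√23 ≈ 9.5917 ✓.


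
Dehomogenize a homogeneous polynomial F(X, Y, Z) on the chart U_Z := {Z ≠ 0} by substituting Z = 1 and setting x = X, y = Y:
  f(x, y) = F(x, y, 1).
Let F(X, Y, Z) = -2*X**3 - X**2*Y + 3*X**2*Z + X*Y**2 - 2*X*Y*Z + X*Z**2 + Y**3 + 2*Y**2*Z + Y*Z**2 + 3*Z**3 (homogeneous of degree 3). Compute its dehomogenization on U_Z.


f(x, y) = -2*x**3 - x**2*y + 3*x**2 + x*y**2 - 2*x*y + x + y**3 + 2*y**2 + y + 3

On U_Z we set Z = 1. Each monomial c·X^i·Y^j·Z^k in F becomes c·x^i·y^j·1^k = c·x^i·y^j.
Substituting Z = 1: F(X, Y, 1) = -2*x**3 - x**2*y + 3*x**2 + x*y**2 - 2*x*y + x + y**3 + 2*y**2 + y + 3.
Note: deg(f) ≤ deg(F) = 3; strict inequality happens when F is divisible by Z (lost terms).


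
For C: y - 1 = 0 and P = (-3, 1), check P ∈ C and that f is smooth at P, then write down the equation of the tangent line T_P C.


Tangent line at P: y - 1 = 0.

Step 1: f(-3, 1) = 0, so P lies on C.
Step 2: partial derivatives
  f_x(x, y) = 0, f_y(x, y) = 1.
  f_x(P) = 0, f_y(P) = 1 (gradient nonzero, so P is smooth).
Step 3: tangent line at P: 0·(x − -3) + 1·(y − 1) = 0.
Expanding: y - 1 = 0.


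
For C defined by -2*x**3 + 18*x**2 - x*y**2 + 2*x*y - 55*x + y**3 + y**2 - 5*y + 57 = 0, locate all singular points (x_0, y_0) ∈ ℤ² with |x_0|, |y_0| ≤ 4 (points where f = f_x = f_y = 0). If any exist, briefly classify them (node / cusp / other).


Singular points: {(3, 1)}; classification: cusp.

Compute partial derivatives:
  f_x = -6*x**2 + 36*x - y**2 + 2*y - 55.
  f_y = -2*x*y + 2*x + 3*y**2 + 2*y - 5.
Scan x_0 ∈ {−4, ..., 4}. For each x_0, f_y(x_0, y) is a polynomial in y; find its integer roots y ∈ {−4, ..., 4}, then test f_x and f at those candidates.
  x = -4: f_y(-4, y) = 3*y**2 + 10*y - 13; vanishes at y ∈ {1}. (-4, 1): f_x = -294 ≠ 0.
  x = -3: f_y(-3, y) = 3*y**2 + 8*y - 11; vanishes at y ∈ {1}. (-3, 1): f_x = -216 ≠ 0.
  x = -2: f_y(-2, y) = 3*y**2 + 6*y - 9; vanishes at y ∈ {-3, 1}. (-2, -3): f_x = -166 ≠ 0; (-2, 1): f_x = -150 ≠ 0.
  x = -1: f_y(-1, y) = 3*y**2 + 4*y - 7; vanishes at y ∈ {1}. (-1, 1): f_x = -96 ≠ 0.
  x = 0: f_y(0, y) = 3*y**2 + 2*y - 5; vanishes at y ∈ {1}. (0, 1): f_x = -54 ≠ 0.
  x = 1: f_y(1, y) = 3*y**2 - 3; vanishes at y ∈ {-1, 1}. (1, -1): f_x = -28 ≠ 0; (1, 1): f_x = -24 ≠ 0.
  x = 2: f_y(2, y) = 3*y**2 - 2*y - 1; vanishes at y ∈ {1}. (2, 1): f_x = -6 ≠ 0.
  x = 3: f_y(3, y) = 3*y**2 - 4*y + 1; vanishes at y ∈ {1}. (3, 1): f_x = 0, f = 0 — SINGULAR.
  x = 4: f_y(4, y) = 3*y**2 - 6*y + 3; vanishes at y ∈ {1}. (4, 1): f_x = -6 ≠ 0.
Only singular point on the grid: (3, 1).
Classify: substitute x = 3 + u, y = 1 + v and expand: f = -2*u**3 - u*v**2 + v**3 + v**2.
No constant or linear terms (consistent with a singular point). Quadratic part: v**2. Cubic part: -2*u**3 - u*v**2 + v**3.
The quadratic part v**2 is a perfect square, so there is a single (double) tangent line v = 0, i.e. y = 1. Restricting the cubic part to that line (v = 0) leaves -2*u**3 ≠ 0, so f is not divisible by v and the branch is v² ≈ 2*u**3 to lowest order — this is a cusp.
Classification: cusp.


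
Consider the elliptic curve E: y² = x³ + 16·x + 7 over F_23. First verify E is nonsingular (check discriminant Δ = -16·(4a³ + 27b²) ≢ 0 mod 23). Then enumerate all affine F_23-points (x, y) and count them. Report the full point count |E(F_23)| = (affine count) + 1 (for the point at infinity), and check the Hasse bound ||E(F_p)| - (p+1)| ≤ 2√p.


Affine points = {(1, 1), (1, 22), (2, 1), (2, 22), (3, 6), (3, 17), (7, 5), (7, 18), (8, 7), (8, 16), (9, 11), (9, 12), (12, 8), (12, 15), (14, 10), (14, 13), (16, 9), (16, 14), (18, 3), (18, 20), (20, 1), (20, 22), (21, 6), (21, 17), (22, 6), (22, 17)}; affine count = 26; |E(F_23)| = 27.

Discriminant check: Δ ∝ 4a³ + 27b² = 4·16³ + 27·7² = 4·4096 + 27·49 ≡ 20 (mod 23). Nonzero ⇒ E is nonsingular.
For each x ∈ F_23, compute rhs = x³ + 16·x + 7 mod 23, then count y ∈ F_23 with y² ≡ rhs.
  x = 0: rhs = 7, matching y values: none (0 points).
  x = 1: rhs = 1, matching y values: 1, 22 (2 points).
  x = 2: rhs = 1, matching y values: 1, 22 (2 points).
  x = 3: rhs = 13, matching y values: 6, 17 (2 points).
  x = 4: rhs = 20, matching y values: none (0 points).
  x = 5: rhs = 5, matching y values: none (0 points).
  x = 6: rhs = 20, matching y values: none (0 points).
  x = 7: rhs = 2, matching y values: 5, 18 (2 points).
  x = 8: rhs = 3, matching y values: 7, 16 (2 points).
  x = 9: rhs = 6, matching y values: 11, 12 (2 points).
  x = 10: rhs = 17, matching y values: none (0 points).
  x = 11: rhs = 19, matching y values: none (0 points).
  x = 12: rhs = 18, matching y values: 8, 15 (2 points).
  x = 13: rhs = 20, matching y values: none (0 points).
  x = 14: rhs = 8, matching y values: 10, 13 (2 points).
  x = 15: rhs = 11, matching y values: none (0 points).
  x = 16: rhs = 12, matching y values: 9, 14 (2 points).
  x = 17: rhs = 17, matching y values: none (0 points).
  x = 18: rhs = 9, matching y values: 3, 20 (2 points).
  x = 19: rhs = 17, matching y values: none (0 points).
  x = 20: rhs = 1, matching y values: 1, 22 (2 points).
  x = 21: rhs = 13, matching y values: 6, 17 (2 points).
  x = 22: rhs = 13, matching y values: 6, 17 (2 points).
Total affine count: 26.
Full point count |E(F_23)| = 26 + 1 = 27.
Hasse bound: |27 − (23+1)| = |3| = 3 ≤ 2√23 ≈ 9.5917 ✓.


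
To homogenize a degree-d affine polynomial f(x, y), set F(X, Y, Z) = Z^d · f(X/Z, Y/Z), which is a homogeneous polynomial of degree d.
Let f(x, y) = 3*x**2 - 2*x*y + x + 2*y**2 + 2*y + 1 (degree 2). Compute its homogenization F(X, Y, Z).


F(X, Y, Z) = 3*X**2 - 2*X*Y + X*Z + 2*Y**2 + 2*Y*Z + Z**2

deg(f) = 2.
Substitute x = X/Z, y = Y/Z into f, then multiply by Z^2.
  monomial 3·x^2·y^0 ↦ 3·X^2·Y^0·Z^0.
  monomial -2·x^1·y^1 ↦ -2·X^1·Y^1·Z^0.
  monomial 1·x^1·y^0 ↦ 1·X^1·Y^0·Z^1.
  monomial 2·x^0·y^2 ↦ 2·X^0·Y^2·Z^0.
  monomial 2·x^0·y^1 ↦ 2·X^0·Y^1·Z^1.
  monomial 1·x^0·y^0 ↦ 1·X^0·Y^0·Z^2.
Collecting: F(X, Y, Z) = 3*X**2 - 2*X*Y + X*Z + 2*Y**2 + 2*Y*Z + Z**2.


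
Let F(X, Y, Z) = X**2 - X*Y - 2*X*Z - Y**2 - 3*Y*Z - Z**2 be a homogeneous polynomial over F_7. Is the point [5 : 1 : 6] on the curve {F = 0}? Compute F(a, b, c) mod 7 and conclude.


F(5,1,6) ≡ 3 (mod 7); P is NOT on the curve.

Evaluate F(5, 1, 6) term-by-term (mod 7).
  X**2 ↦ 1·25·1·1 = 25
  -X*Y ↦ -1·5·1·1 = -5
  -2*X*Z ↦ -2·5·1·6 = -60
  -Y**2 ↦ -1·1·1·1 = -1
  -3*Y*Z ↦ -3·1·1·6 = -18
  -Z**2 ↦ -1·1·1·36 = -36
Sum: F(5, 1, 6) = (25) + (-5) + (-60) + (-1) + (-18) + (-36) = -95.
Reducing mod 7: -95 ≡ 3 (mod 7).
Since F(a, b, c) ≡ 3 ≠ 0 (mod 7), P does NOT lie on the curve.


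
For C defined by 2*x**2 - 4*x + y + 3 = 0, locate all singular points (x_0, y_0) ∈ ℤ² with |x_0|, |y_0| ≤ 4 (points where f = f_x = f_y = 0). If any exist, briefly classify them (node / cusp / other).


No singular points in the scanned grid; C is smooth there.

Compute partial derivatives:
  f_x = 4*x - 4.
  f_y = 1.
f_y = 1 is a nonzero constant, so f_y never vanishes: no point (x, y) can satisfy f = f_x = f_y = 0. In particular no (x, y) ∈ {−4, ..., 4}² is singular; the curve is smooth.


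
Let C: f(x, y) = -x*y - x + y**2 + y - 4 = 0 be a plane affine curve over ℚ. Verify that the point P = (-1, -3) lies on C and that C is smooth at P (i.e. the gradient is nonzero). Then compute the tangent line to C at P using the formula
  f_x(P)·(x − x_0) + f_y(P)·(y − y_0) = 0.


Tangent line at P: 2*x - 4*y - 10 = 0.

Step 1: f(-1, -3) = 0, so P lies on C.
Step 2: partial derivatives
  f_x(x, y) = -y - 1, f_y(x, y) = -x + 2*y + 1.
  f_x(P) = 2, f_y(P) = -4 (gradient nonzero, so P is smooth).
Step 3: tangent line at P: 2·(x − -1) + -4·(y − -3) = 0.
Expanding: 2*x - 4*y - 10 = 0.


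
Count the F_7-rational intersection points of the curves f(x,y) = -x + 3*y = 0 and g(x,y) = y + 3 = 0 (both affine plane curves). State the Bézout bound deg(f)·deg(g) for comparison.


Common zeros: {(5, 4)}; count = 1; Bézout bound = 1.

deg(f) = 1, deg(g) = 1, so Bézout bound = 1.
Scan x ∈ F_7. For each x, list the y ∈ F_7 with f(x, y) ≡ 0 and those with g(x, y) ≡ 0 (mod 7); the common zeros in that column are the intersection.
  x = 0: f ≡ 0 at y ∈ {0}; g ≡ 0 at y ∈ {4}; common: ∅.
  x = 1: f ≡ 0 at y ∈ {5}; g ≡ 0 at y ∈ {4}; common: ∅.
  x = 2: f ≡ 0 at y ∈ {3}; g ≡ 0 at y ∈ {4}; common: ∅.
  x = 3: f ≡ 0 at y ∈ {1}; g ≡ 0 at y ∈ {4}; common: ∅.
  x = 4: f ≡ 0 at y ∈ {6}; g ≡ 0 at y ∈ {4}; common: ∅.
  x = 5: f ≡ 0 at y ∈ {4}; g ≡ 0 at y ∈ {4}; common: {4}.
  x = 6: f ≡ 0 at y ∈ {2}; g ≡ 0 at y ∈ {4}; common: ∅.
Collecting: common zeros = {(5, 4)}, so the count is 1.
Comparison with the Bézout bound: 1 ≤ 1 = deg(f)·deg(g), as expected for curves with no common component (the bound is attained).


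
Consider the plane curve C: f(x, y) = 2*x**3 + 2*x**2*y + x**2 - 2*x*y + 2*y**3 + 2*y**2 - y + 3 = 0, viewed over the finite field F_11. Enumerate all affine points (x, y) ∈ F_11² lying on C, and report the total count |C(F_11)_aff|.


Affine F_11-points: {(1, 9), (2, 8), (3, 0), (3, 10), (5, 4), (7, 1), (8, 3), (9, 6)}; count = 8.

For each of the 121 pairs (x, y) ∈ F_11², evaluate f(x, y) mod 11. Record the zeros.
  x = 0: [0↦3, 1↦6, 2↦3, 3↦6, 4↦5, 5↦1, 6↦6, 7↦10, 8↦3, 9↦8, 10↦4]  zeros at y ∈ ∅
  x = 1: [0↦6, 1↦9, 2↦6, 3↦9, 4↦8, 5↦4, 6↦9, 7↦2, 8↦6, 9↦0, 10↦7]  zeros at y ∈ {9}
  x = 2: [0↦1, 1↦8, 2↦9, 3↦5, 4↦8, 5↦8, 6↦6, 7↦3, 8↦0, 9↦9, 10↦9]  zeros at y ∈ {8}
  x = 3: [0↦0, 1↦4, 2↦2, 3↦6, 4↦6, 5↦3, 6↦9, 7↦3, 8↦8, 9↦3, 10↦0]  zeros at y ∈ {0, 10}
  x = 4: [0↦4, 1↦9, 2↦8, 3↦2, 4↦3, 5↦1, 6↦8, 7↦3, 8↦9, 9↦5, 10↦3]  zeros at y ∈ ∅
  x = 5: [0↦3, 1↦2, 2↦6, 3↦5, 4↦0, 5↦3, 6↦4, 7↦4, 8↦4, 9↦5, 10↦8]  zeros at y ∈ {4}
  x = 6: [0↦9, 1↦6, 2↦8, 3↦5, 4↦9, 5↦10, 6↦9, 7↦7, 8↦5, 9↦4, 10↦5]  zeros at y ∈ ∅
  x = 7: [0↦1, 1↦0, 2↦4, 3↦3, 4↦9, 5↦1, 6↦2, 7↦2, 8↦2, 9↦3, 10↦6]  zeros at y ∈ {1}
  x = 8: [0↦2, 1↦7, 2↦6, 3↦0, 4↦1, 5↦10, 6↦6, 7↦1, 8↦7, 9↦3, 10↦1]  zeros at y ∈ {3}
  x = 9: [0↦2, 1↦6, 2↦4, 3↦8, 4↦8, 5↦5, 6↦0, 7↦5, 8↦10, 9↦5, 10↦2]  zeros at y ∈ {6}
  x = 10: [0↦2, 1↦9, 2↦10, 3↦6, 4↦9, 5↦9, 6↦7, 7↦4, 8↦1, 9↦10, 10↦10]  zeros at y ∈ ∅
Collecting zeros: affine points = {(1, 9), (2, 8), (3, 0), (3, 10), (5, 4), (7, 1), (8, 3), (9, 6)}.
Total count |C(F_11)_aff| = 8.


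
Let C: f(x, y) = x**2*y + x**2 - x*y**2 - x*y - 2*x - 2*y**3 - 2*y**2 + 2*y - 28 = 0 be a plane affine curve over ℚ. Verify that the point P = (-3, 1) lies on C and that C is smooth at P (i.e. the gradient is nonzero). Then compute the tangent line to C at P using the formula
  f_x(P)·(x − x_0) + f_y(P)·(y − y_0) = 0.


Tangent line at P: -16*x + 10*y - 58 = 0.

Step 1: f(-3, 1) = 0, so P lies on C.
Step 2: partial derivatives
  f_x(x, y) = 2*x*y + 2*x - y**2 - y - 2, f_y(x, y) = x**2 - 2*x*y - x - 6*y**2 - 4*y + 2.
  f_x(P) = -16, f_y(P) = 10 (gradient nonzero, so P is smooth).
Step 3: tangent line at P: -16·(x − -3) + 10·(y − 1) = 0.
Expanding: -16*x + 10*y - 58 = 0.


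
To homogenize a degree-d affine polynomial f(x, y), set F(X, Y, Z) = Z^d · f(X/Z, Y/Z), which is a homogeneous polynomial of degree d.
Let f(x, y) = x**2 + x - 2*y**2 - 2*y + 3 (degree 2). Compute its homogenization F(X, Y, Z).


F(X, Y, Z) = X**2 + X*Z - 2*Y**2 - 2*Y*Z + 3*Z**2

deg(f) = 2.
Substitute x = X/Z, y = Y/Z into f, then multiply by Z^2.
  monomial 1·x^2·y^0 ↦ 1·X^2·Y^0·Z^0.
  monomial 1·x^1·y^0 ↦ 1·X^1·Y^0·Z^1.
  monomial -2·x^0·y^2 ↦ -2·X^0·Y^2·Z^0.
  monomial -2·x^0·y^1 ↦ -2·X^0·Y^1·Z^1.
  monomial 3·x^0·y^0 ↦ 3·X^0·Y^0·Z^2.
Collecting: F(X, Y, Z) = X**2 + X*Z - 2*Y**2 - 2*Y*Z + 3*Z**2.


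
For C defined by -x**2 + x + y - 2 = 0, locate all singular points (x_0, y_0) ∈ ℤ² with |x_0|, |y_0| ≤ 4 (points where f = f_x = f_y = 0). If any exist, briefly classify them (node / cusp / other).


No singular points in the scanned grid; C is smooth there.

Compute partial derivatives:
  f_x = 1 - 2*x.
  f_y = 1.
f_y = 1 is a nonzero constant, so f_y never vanishes: no point (x, y) can satisfy f = f_x = f_y = 0. In particular no (x, y) ∈ {−4, ..., 4}² is singular; the curve is smooth.


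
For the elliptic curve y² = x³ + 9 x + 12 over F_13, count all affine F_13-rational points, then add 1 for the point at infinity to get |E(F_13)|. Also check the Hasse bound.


Affine points = {(0, 5), (0, 8), (1, 3), (1, 10), (2, 5), (2, 8), (3, 1), (3, 12), (5, 0), (6, 3), (6, 10), (9, 4), (9, 9), (10, 6), (10, 7), (11, 5), (11, 8)}; affine count = 17; |E(F_13)| = 18.

Discriminant check: Δ ∝ 4a³ + 27b² = 4·9³ + 27·12² = 4·729 + 27·144 ≡ 5 (mod 13). Nonzero ⇒ E is nonsingular.
For each x ∈ F_13, compute rhs = x³ + 9·x + 12 mod 13, then count y ∈ F_13 with y² ≡ rhs.
  x = 0: rhs = 12, matching y values: 5, 8 (2 points).
  x = 1: rhs = 9, matching y values: 3, 10 (2 points).
  x = 2: rhs = 12, matching y values: 5, 8 (2 points).
  x = 3: rhs = 1, matching y values: 1, 12 (2 points).
  x = 4: rhs = 8, matching y values: none (0 points).
  x = 5: rhs = 0, matching y values: 0 (1 points).
  x = 6: rhs = 9, matching y values: 3, 10 (2 points).
  x = 7: rhs = 2, matching y values: none (0 points).
  x = 8: rhs = 11, matching y values: none (0 points).
  x = 9: rhs = 3, matching y values: 4, 9 (2 points).
  x = 10: rhs = 10, matching y values: 6, 7 (2 points).
  x = 11: rhs = 12, matching y values: 5, 8 (2 points).
  x = 12: rhs = 2, matching y values: none (0 points).
Total affine count: 17.
Full point count |E(F_13)| = 17 + 1 = 18.
Hasse bound: |18 − (13+1)| = |4| = 4 ≤ 2√13 ≈ 7.2111 ✓.


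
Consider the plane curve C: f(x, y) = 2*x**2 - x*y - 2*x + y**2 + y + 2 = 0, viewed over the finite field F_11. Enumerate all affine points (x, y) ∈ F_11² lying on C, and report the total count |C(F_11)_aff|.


Affine F_11-points: {(0, 4), (0, 6), (1, 3), (1, 8), (3, 4), (3, 9), (4, 6), (4, 8), (7, 3), (8, 9)}; count = 10.

For each of the 121 pairs (x, y) ∈ F_11², evaluate f(x, y) mod 11. Record the zeros.
  x = 0: [0↦2, 1↦4, 2↦8, 3↦3, 4↦0, 5↦10, 6↦0, 7↦3, 8↦8, 9↦4, 10↦2]  zeros at y ∈ {4, 6}
  x = 1: [0↦2, 1↦3, 2↦6, 3↦0, 4↦7, 5↦5, 6↦5, 7↦7, 8↦0, 9↦6, 10↦3]  zeros at y ∈ {3, 8}
  x = 2: [0↦6, 1↦6, 2↦8, 3↦1, 4↦7, 5↦4, 6↦3, 7↦4, 8↦7, 9↦1, 10↦8]  zeros at y ∈ ∅
  x = 3: [0↦3, 1↦2, 2↦3, 3↦6, 4↦0, 5↦7, 6↦5, 7↦5, 8↦7, 9↦0, 10↦6]  zeros at y ∈ {4, 9}
  x = 4: [0↦4, 1↦2, 2↦2, 3↦4, 4↦8, 5↦3, 6↦0, 7↦10, 8↦0, 9↦3, 10↦8]  zeros at y ∈ {6, 8}
  x = 5: [0↦9, 1↦6, 2↦5, 3↦6, 4↦9, 5↦3, 6↦10, 7↦8, 8↦8, 9↦10, 10↦3]  zeros at y ∈ ∅
  x = 6: [0↦7, 1↦3, 2↦1, 3↦1, 4↦3, 5↦7, 6↦2, 7↦10, 8↦9, 9↦10, 10↦2]  zeros at y ∈ ∅
  x = 7: [0↦9, 1↦4, 2↦1, 3↦0, 4↦1, 5↦4, 6↦9, 7↦5, 8↦3, 9↦3, 10↦5]  zeros at y ∈ {3}
  x = 8: [0↦4, 1↦9, 2↦5, 3↦3, 4↦3, 5↦5, 6↦9, 7↦4, 8↦1, 9↦0, 10↦1]  zeros at y ∈ {9}
  x = 9: [0↦3, 1↦7, 2↦2, 3↦10, 4↦9, 5↦10, 6↦2, 7↦7, 8↦3, 9↦1, 10↦1]  zeros at y ∈ ∅
  x = 10: [0↦6, 1↦9, 2↦3, 3↦10, 4↦8, 5↦8, 6↦10, 7↦3, 8↦9, 9↦6, 10↦5]  zeros at y ∈ ∅
Collecting zeros: affine points = {(0, 4), (0, 6), (1, 3), (1, 8), (3, 4), (3, 9), (4, 6), (4, 8), (7, 3), (8, 9)}.
Total count |C(F_11)_aff| = 10.


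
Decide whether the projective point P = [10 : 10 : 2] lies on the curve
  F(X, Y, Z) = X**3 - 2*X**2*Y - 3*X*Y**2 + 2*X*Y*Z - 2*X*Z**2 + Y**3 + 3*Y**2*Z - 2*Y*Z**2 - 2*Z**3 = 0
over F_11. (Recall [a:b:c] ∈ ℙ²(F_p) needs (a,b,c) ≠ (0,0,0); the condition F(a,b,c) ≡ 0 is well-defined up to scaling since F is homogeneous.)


F(10,10,2) ≡ 2 (mod 11); P is NOT on the curve.

Evaluate F(10, 10, 2) term-by-term (mod 11).
  X**3 ↦ 1·1000·1·1 = 1000
  -2*X**2*Y ↦ -2·100·10·1 = -2000
  -3*X*Y**2 ↦ -3·10·100·1 = -3000
  2*X*Y*Z ↦ 2·10·10·2 = 400
  -2*X*Z**2 ↦ -2·10·1·4 = -80
  Y**3 ↦ 1·1·1000·1 = 1000
  3*Y**2*Z ↦ 3·1·100·2 = 600
  -2*Y*Z**2 ↦ -2·1·10·4 = -80
  -2*Z**3 ↦ -2·1·1·8 = -16
Sum: F(10, 10, 2) = (1000) + (-2000) + (-3000) + (400) + (-80) + (1000) + (600) + (-80) + (-16) = -2176.
Reducing mod 11: -2176 ≡ 2 (mod 11).
Since F(a, b, c) ≡ 2 ≠ 0 (mod 11), P does NOT lie on the curve.


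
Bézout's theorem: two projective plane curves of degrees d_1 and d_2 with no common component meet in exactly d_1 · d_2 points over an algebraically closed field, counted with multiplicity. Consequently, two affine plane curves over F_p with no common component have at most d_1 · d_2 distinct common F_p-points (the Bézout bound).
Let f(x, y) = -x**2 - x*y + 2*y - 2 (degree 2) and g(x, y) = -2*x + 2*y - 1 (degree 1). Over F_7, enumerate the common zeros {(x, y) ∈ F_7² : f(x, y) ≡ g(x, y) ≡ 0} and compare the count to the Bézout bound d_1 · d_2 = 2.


Common zeros: ∅; count = 0; Bézout bound = 2.

deg(f) = 2, deg(g) = 1, so Bézout bound = 2.
Scan x ∈ F_7. For each x, list the y ∈ F_7 with f(x, y) ≡ 0 and those with g(x, y) ≡ 0 (mod 7); the common zeros in that column are the intersection.
  x = 0: f ≡ 0 at y ∈ {1}; g ≡ 0 at y ∈ {4}; common: ∅.
  x = 1: f ≡ 0 at y ∈ {3}; g ≡ 0 at y ∈ {5}; common: ∅.
  x = 2: f ≡ 0 at y ∈ ∅; g ≡ 0 at y ∈ {6}; common: ∅.
  x = 3: f ≡ 0 at y ∈ {3}; g ≡ 0 at y ∈ {0}; common: ∅.
  x = 4: f ≡ 0 at y ∈ {5}; g ≡ 0 at y ∈ {1}; common: ∅.
  x = 5: f ≡ 0 at y ∈ {5}; g ≡ 0 at y ∈ {2}; common: ∅.
  x = 6: f ≡ 0 at y ∈ {1}; g ≡ 0 at y ∈ {3}; common: ∅.
Collecting: common zeros = ∅, so the count is 0.
Comparison with the Bézout bound: 0 ≤ 2 = deg(f)·deg(g), as expected for curves with no common component (the affine F_7-count falls short of the bound because intersections may lie at infinity, over extension fields, or carry multiplicity).


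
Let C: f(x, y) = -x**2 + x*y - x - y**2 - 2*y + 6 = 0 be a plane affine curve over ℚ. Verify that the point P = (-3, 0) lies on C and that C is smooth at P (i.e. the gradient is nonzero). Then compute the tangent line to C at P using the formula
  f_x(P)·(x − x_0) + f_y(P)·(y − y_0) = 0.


Tangent line at P: 5*x - 5*y + 15 = 0.

Step 1: f(-3, 0) = 0, so P lies on C.
Step 2: partial derivatives
  f_x(x, y) = -2*x + y - 1, f_y(x, y) = x - 2*y - 2.
  f_x(P) = 5, f_y(P) = -5 (gradient nonzero, so P is smooth).
Step 3: tangent line at P: 5·(x − -3) + -5·(y − 0) = 0.
Expanding: 5*x - 5*y + 15 = 0.


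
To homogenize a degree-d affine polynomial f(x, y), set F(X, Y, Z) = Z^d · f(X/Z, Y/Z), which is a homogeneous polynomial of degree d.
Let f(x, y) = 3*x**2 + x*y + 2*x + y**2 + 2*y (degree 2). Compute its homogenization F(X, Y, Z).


F(X, Y, Z) = 3*X**2 + X*Y + 2*X*Z + Y**2 + 2*Y*Z

deg(f) = 2.
Substitute x = X/Z, y = Y/Z into f, then multiply by Z^2.
  monomial 3·x^2·y^0 ↦ 3·X^2·Y^0·Z^0.
  monomial 1·x^1·y^1 ↦ 1·X^1·Y^1·Z^0.
  monomial 2·x^1·y^0 ↦ 2·X^1·Y^0·Z^1.
  monomial 1·x^0·y^2 ↦ 1·X^0·Y^2·Z^0.
  monomial 2·x^0·y^1 ↦ 2·X^0·Y^1·Z^1.
Collecting: F(X, Y, Z) = 3*X**2 + X*Y + 2*X*Z + Y**2 + 2*Y*Z.


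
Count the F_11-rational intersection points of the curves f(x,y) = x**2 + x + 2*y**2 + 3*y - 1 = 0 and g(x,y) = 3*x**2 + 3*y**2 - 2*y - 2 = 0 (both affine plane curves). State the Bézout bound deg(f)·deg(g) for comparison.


Common zeros: {(1, 5)}; count = 1; Bézout bound = 4.

deg(f) = 2, deg(g) = 2, so Bézout bound = 4.
Scan x ∈ F_11. For each x, list the y ∈ F_11 with f(x, y) ≡ 0 and those with g(x, y) ≡ 0 (mod 11); the common zeros in that column are the intersection.
  x = 0: f ≡ 0 at y ∈ ∅; g ≡ 0 at y ∈ ∅; common: ∅.
  x = 1: f ≡ 0 at y ∈ {5, 10}; g ≡ 0 at y ∈ {3, 5}; common: {5}.
  x = 2: f ≡ 0 at y ∈ ∅; g ≡ 0 at y ∈ {1, 7}; common: ∅.
  x = 3: f ≡ 0 at y ∈ {0, 4}; g ≡ 0 at y ∈ {2, 6}; common: ∅.
  x = 4: f ≡ 0 at y ∈ {2}; g ≡ 0 at y ∈ ∅; common: ∅.
  x = 5: f ≡ 0 at y ∈ ∅; g ≡ 0 at y ∈ ∅; common: ∅.
  x = 6: f ≡ 0 at y ∈ {2}; g ≡ 0 at y ∈ ∅; common: ∅.
  x = 7: f ≡ 0 at y ∈ {0, 4}; g ≡ 0 at y ∈ ∅; common: ∅.
  x = 8: f ≡ 0 at y ∈ ∅; g ≡ 0 at y ∈ {2, 6}; common: ∅.
  x = 9: f ≡ 0 at y ∈ {5, 10}; g ≡ 0 at y ∈ {1, 7}; common: ∅.
  x = 10: f ≡ 0 at y ∈ ∅; g ≡ 0 at y ∈ {3, 5}; common: ∅.
Collecting: common zeros = {(1, 5)}, so the count is 1.
Comparison with the Bézout bound: 1 ≤ 4 = deg(f)·deg(g), as expected for curves with no common component (the affine F_11-count falls short of the bound because intersections may lie at infinity, over extension fields, or carry multiplicity).


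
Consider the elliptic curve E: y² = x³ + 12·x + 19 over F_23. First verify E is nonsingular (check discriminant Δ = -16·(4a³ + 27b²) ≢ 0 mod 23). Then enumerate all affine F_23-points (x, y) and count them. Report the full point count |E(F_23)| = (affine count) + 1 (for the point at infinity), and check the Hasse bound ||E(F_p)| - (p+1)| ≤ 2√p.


Affine points = {(1, 3), (1, 20), (3, 6), (3, 17), (4, 4), (4, 19), (6, 10), (6, 13), (7, 3), (7, 20), (8, 11), (8, 12), (10, 9), (10, 14), (13, 7), (13, 16), (15, 3), (15, 20), (16, 11), (16, 12), (18, 8), (18, 15), (20, 5), (20, 18), (22, 11), (22, 12)}; affine count = 26; |E(F_23)| = 27.

Discriminant check: Δ ∝ 4a³ + 27b² = 4·12³ + 27·19² = 4·1728 + 27·361 ≡ 7 (mod 23). Nonzero ⇒ E is nonsingular.
For each x ∈ F_23, compute rhs = x³ + 12·x + 19 mod 23, then count y ∈ F_23 with y² ≡ rhs.
  x = 0: rhs = 19, matching y values: none (0 points).
  x = 1: rhs = 9, matching y values: 3, 20 (2 points).
  x = 2: rhs = 5, matching y values: none (0 points).
  x = 3: rhs = 13, matching y values: 6, 17 (2 points).
  x = 4: rhs = 16, matching y values: 4, 19 (2 points).
  x = 5: rhs = 20, matching y values: none (0 points).
  x = 6: rhs = 8, matching y values: 10, 13 (2 points).
  x = 7: rhs = 9, matching y values: 3, 20 (2 points).
  x = 8: rhs = 6, matching y values: 11, 12 (2 points).
  x = 9: rhs = 5, matching y values: none (0 points).
  x = 10: rhs = 12, matching y values: 9, 14 (2 points).
  x = 11: rhs = 10, matching y values: none (0 points).
  x = 12: rhs = 5, matching y values: none (0 points).
  x = 13: rhs = 3, matching y values: 7, 16 (2 points).
  x = 14: rhs = 10, matching y values: none (0 points).
  x = 15: rhs = 9, matching y values: 3, 20 (2 points).
  x = 16: rhs = 6, matching y values: 11, 12 (2 points).
  x = 17: rhs = 7, matching y values: none (0 points).
  x = 18: rhs = 18, matching y values: 8, 15 (2 points).
  x = 19: rhs = 22, matching y values: none (0 points).
  x = 20: rhs = 2, matching y values: 5, 18 (2 points).
  x = 21: rhs = 10, matching y values: none (0 points).
  x = 22: rhs = 6, matching y values: 11, 12 (2 points).
Total affine count: 26.
Full point count |E(F_23)| = 26 + 1 = 27.
Hasse bound: |27 − (23+1)| = |3| = 3 ≤ 2√23 ≈ 9.5917 ✓.


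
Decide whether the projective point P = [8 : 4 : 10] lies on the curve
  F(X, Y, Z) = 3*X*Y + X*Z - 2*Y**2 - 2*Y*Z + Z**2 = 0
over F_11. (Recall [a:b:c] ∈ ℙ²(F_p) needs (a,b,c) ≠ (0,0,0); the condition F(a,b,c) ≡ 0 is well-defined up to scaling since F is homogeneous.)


F(8,4,10) ≡ 10 (mod 11); P is NOT on the curve.

Evaluate F(8, 4, 10) term-by-term (mod 11).
  3*X*Y ↦ 3·8·4·1 = 96
  X*Z ↦ 1·8·1·10 = 80
  -2*Y**2 ↦ -2·1·16·1 = -32
  -2*Y*Z ↦ -2·1·4·10 = -80
  Z**2 ↦ 1·1·1·100 = 100
Sum: F(8, 4, 10) = (96) + (80) + (-32) + (-80) + (100) = 164.
Reducing mod 11: 164 ≡ 10 (mod 11).
Since F(a, b, c) ≡ 10 ≠ 0 (mod 11), P does NOT lie on the curve.


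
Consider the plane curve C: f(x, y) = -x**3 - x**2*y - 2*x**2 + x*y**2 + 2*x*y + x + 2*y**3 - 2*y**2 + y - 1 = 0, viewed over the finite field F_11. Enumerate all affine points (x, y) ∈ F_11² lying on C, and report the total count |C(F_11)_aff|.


Affine F_11-points: {(0, 1), (0, 4), (0, 7), (1, 1), (2, 9), (5, 3), (6, 2), (7, 1), (7, 4), (7, 9), (9, 4)}; count = 11.

For each of the 121 pairs (x, y) ∈ F_11², evaluate f(x, y) mod 11. Record the zeros.
  x = 0: [0↦10, 1↦0, 2↦9, 3↦5, 4↦0, 5↦6, 6↦2, 7↦0, 8↦1, 9↦6, 10↦5]  zeros at y ∈ {1, 4, 7}
  x = 1: [0↦8, 1↦0, 2↦2, 3↦4, 4↦7, 5↦1, 6↦9, 7↦10, 8↦5, 9↦6, 10↦3]  zeros at y ∈ {1}
  x = 2: [0↦7, 1↦10, 2↦3, 3↦9, 4↦7, 5↦9, 6↦5, 7↦7, 8↦5, 9↦0, 10↦4]  zeros at y ∈ {9}
  x = 3: [0↦1, 1↦2, 2↦6, 3↦3, 4↦5, 5↦2, 6↦6, 7↦7, 8↦6, 9↦4, 10↦2]  zeros at y ∈ ∅
  x = 4: [0↦6, 1↦3, 2↦5, 3↦2, 4↦6, 5↦7, 6↦6, 7↦4, 8↦2, 9↦1, 10↦2]  zeros at y ∈ ∅
  x = 5: [0↦5, 1↦7, 2↦5, 3↦0, 4↦4, 5↦7, 6↦10, 7↦3, 8↦9, 9↦7, 10↦9]  zeros at y ∈ {3}
  x = 6: [0↦3, 1↦8, 2↦0, 3↦2, 4↦4, 5↦7, 6↦1, 7↦9, 8↦10, 9↦5, 10↦6]  zeros at y ∈ {2}
  x = 7: [0↦5, 1↦0, 2↦6, 3↦2, 4↦0, 5↦1, 6↦6, 7↦5, 8↦10, 9↦0, 10↦9]  zeros at y ∈ {1, 4, 9}
  x = 8: [0↦5, 1↦10, 2↦6, 3↦5, 4↦8, 5↦5, 6↦8, 7↦7, 8↦3, 9↦8, 10↦1]  zeros at y ∈ ∅
  x = 9: [0↦8, 1↦10, 2↦5, 3↦5, 4↦0, 5↦2, 6↦1, 7↦9, 8↦5, 9↦1, 10↦9]  zeros at y ∈ {4}
  x = 10: [0↦8, 1↦5, 2↦8, 3↦7, 4↦3, 5↦8, 6↦1, 7↦5, 8↦10, 9↦6, 10↦5]  zeros at y ∈ ∅
Collecting zeros: affine points = {(0, 1), (0, 4), (0, 7), (1, 1), (2, 9), (5, 3), (6, 2), (7, 1), (7, 4), (7, 9), (9, 4)}.
Total count |C(F_11)_aff| = 11.


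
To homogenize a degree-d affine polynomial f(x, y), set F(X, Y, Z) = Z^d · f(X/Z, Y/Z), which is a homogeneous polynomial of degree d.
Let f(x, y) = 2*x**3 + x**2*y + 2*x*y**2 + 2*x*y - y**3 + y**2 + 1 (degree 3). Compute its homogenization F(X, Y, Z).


F(X, Y, Z) = 2*X**3 + X**2*Y + 2*X*Y**2 + 2*X*Y*Z - Y**3 + Y**2*Z + Z**3

deg(f) = 3.
Substitute x = X/Z, y = Y/Z into f, then multiply by Z^3.
  monomial 2·x^3·y^0 ↦ 2·X^3·Y^0·Z^0.
  monomial 1·x^2·y^1 ↦ 1·X^2·Y^1·Z^0.
  monomial 2·x^1·y^2 ↦ 2·X^1·Y^2·Z^0.
  monomial 2·x^1·y^1 ↦ 2·X^1·Y^1·Z^1.
  monomial -1·x^0·y^3 ↦ -1·X^0·Y^3·Z^0.
  monomial 1·x^0·y^2 ↦ 1·X^0·Y^2·Z^1.
  monomial 1·x^0·y^0 ↦ 1·X^0·Y^0·Z^3.
Collecting: F(X, Y, Z) = 2*X**3 + X**2*Y + 2*X*Y**2 + 2*X*Y*Z - Y**3 + Y**2*Z + Z**3.


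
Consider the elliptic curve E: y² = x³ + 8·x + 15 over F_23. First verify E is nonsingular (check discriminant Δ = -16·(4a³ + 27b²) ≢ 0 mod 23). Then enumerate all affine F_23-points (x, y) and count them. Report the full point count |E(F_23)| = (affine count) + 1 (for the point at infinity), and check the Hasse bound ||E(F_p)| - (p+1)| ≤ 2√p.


Affine points = {(1, 1), (1, 22), (2, 4), (2, 19), (6, 7), (6, 16), (7, 0), (8, 4), (8, 19), (11, 10), (11, 13), (13, 4), (13, 19), (17, 2), (17, 21), (22, 11), (22, 12)}; affine count = 17; |E(F_23)| = 18.

Discriminant check: Δ ∝ 4a³ + 27b² = 4·8³ + 27·15² = 4·512 + 27·225 ≡ 4 (mod 23). Nonzero ⇒ E is nonsingular.
For each x ∈ F_23, compute rhs = x³ + 8·x + 15 mod 23, then count y ∈ F_23 with y² ≡ rhs.
  x = 0: rhs = 15, matching y values: none (0 points).
  x = 1: rhs = 1, matching y values: 1, 22 (2 points).
  x = 2: rhs = 16, matching y values: 4, 19 (2 points).
  x = 3: rhs = 20, matching y values: none (0 points).
  x = 4: rhs = 19, matching y values: none (0 points).
  x = 5: rhs = 19, matching y values: none (0 points).
  x = 6: rhs = 3, matching y values: 7, 16 (2 points).
  x = 7: rhs = 0, matching y values: 0 (1 points).
  x = 8: rhs = 16, matching y values: 4, 19 (2 points).
  x = 9: rhs = 11, matching y values: none (0 points).
  x = 10: rhs = 14, matching y values: none (0 points).
  x = 11: rhs = 8, matching y values: 10, 13 (2 points).
  x = 12: rhs = 22, matching y values: none (0 points).
  x = 13: rhs = 16, matching y values: 4, 19 (2 points).
  x = 14: rhs = 19, matching y values: none (0 points).
  x = 15: rhs = 14, matching y values: none (0 points).
  x = 16: rhs = 7, matching y values: none (0 points).
  x = 17: rhs = 4, matching y values: 2, 21 (2 points).
  x = 18: rhs = 11, matching y values: none (0 points).
  x = 19: rhs = 11, matching y values: none (0 points).
  x = 20: rhs = 10, matching y values: none (0 points).
  x = 21: rhs = 14, matching y values: none (0 points).
  x = 22: rhs = 6, matching y values: 11, 12 (2 points).
Total affine count: 17.
Full point count |E(F_23)| = 17 + 1 = 18.
Hasse bound: |18 − (23+1)| = |-6| = 6 ≤ 2√23 ≈ 9.5917 ✓.


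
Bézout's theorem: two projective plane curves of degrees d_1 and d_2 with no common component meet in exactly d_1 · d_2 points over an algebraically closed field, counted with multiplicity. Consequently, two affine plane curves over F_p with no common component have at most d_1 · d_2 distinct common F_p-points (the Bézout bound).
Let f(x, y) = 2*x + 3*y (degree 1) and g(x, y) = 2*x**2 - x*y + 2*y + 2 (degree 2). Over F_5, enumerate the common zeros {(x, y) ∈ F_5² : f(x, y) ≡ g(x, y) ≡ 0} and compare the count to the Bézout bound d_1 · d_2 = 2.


Common zeros: {(1, 1), (2, 2)}; count = 2; Bézout bound = 2.

deg(f) = 1, deg(g) = 2, so Bézout bound = 2.
Scan x ∈ F_5. For each x, list the y ∈ F_5 with f(x, y) ≡ 0 and those with g(x, y) ≡ 0 (mod 5); the common zeros in that column are the intersection.
  x = 0: f ≡ 0 at y ∈ {0}; g ≡ 0 at y ∈ {4}; common: ∅.
  x = 1: f ≡ 0 at y ∈ {1}; g ≡ 0 at y ∈ {1}; common: {1}.
  x = 2: f ≡ 0 at y ∈ {2}; g ≡ 0 at y ∈ {0, 1, 2, 3, 4}; common: {2}.
  x = 3: f ≡ 0 at y ∈ {3}; g ≡ 0 at y ∈ {0}; common: ∅.
  x = 4: f ≡ 0 at y ∈ {4}; g ≡ 0 at y ∈ {2}; common: ∅.
Collecting: common zeros = {(1, 1), (2, 2)}, so the count is 2.
Comparison with the Bézout bound: 2 ≤ 2 = deg(f)·deg(g), as expected for curves with no common component (the bound is attained).


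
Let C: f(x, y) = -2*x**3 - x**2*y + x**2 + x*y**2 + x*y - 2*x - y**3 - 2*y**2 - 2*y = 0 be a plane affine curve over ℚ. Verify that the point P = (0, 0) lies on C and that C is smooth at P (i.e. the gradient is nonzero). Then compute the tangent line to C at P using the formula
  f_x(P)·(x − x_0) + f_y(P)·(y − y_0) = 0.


Tangent line at P: -2*x - 2*y = 0.

Step 1: f(0, 0) = 0, so P lies on C.
Step 2: partial derivatives
  f_x(x, y) = -6*x**2 - 2*x*y + 2*x + y**2 + y - 2, f_y(x, y) = -x**2 + 2*x*y + x - 3*y**2 - 4*y - 2.
  f_x(P) = -2, f_y(P) = -2 (gradient nonzero, so P is smooth).
Step 3: tangent line at P: -2·(x − 0) + -2·(y − 0) = 0.
Expanding: -2*x - 2*y = 0.
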